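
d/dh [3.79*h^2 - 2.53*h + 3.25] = 7.58*h - 2.53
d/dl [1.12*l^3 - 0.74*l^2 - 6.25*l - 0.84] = 3.36*l^2 - 1.48*l - 6.25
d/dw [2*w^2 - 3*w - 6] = 4*w - 3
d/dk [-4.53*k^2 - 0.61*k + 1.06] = -9.06*k - 0.61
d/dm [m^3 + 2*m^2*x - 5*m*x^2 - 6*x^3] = 3*m^2 + 4*m*x - 5*x^2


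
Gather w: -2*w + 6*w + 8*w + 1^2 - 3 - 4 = 12*w - 6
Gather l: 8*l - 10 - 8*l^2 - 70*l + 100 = -8*l^2 - 62*l + 90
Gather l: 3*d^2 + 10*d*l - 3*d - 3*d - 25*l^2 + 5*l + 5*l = 3*d^2 - 6*d - 25*l^2 + l*(10*d + 10)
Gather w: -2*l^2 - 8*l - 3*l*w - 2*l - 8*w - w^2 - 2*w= -2*l^2 - 10*l - w^2 + w*(-3*l - 10)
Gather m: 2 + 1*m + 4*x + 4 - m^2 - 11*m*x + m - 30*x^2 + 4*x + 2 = -m^2 + m*(2 - 11*x) - 30*x^2 + 8*x + 8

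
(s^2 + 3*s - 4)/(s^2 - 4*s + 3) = (s + 4)/(s - 3)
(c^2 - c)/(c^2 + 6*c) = (c - 1)/(c + 6)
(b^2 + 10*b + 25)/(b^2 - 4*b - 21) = (b^2 + 10*b + 25)/(b^2 - 4*b - 21)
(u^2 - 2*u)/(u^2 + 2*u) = (u - 2)/(u + 2)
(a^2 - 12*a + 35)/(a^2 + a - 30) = (a - 7)/(a + 6)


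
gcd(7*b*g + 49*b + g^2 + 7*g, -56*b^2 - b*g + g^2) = 7*b + g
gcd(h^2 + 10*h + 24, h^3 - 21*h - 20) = h + 4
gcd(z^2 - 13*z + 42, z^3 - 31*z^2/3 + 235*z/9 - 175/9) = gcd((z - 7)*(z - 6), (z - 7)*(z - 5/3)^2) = z - 7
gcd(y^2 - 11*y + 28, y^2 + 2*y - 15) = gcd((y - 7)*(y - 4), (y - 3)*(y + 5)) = 1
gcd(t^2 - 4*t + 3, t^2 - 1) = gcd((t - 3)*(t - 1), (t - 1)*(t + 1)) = t - 1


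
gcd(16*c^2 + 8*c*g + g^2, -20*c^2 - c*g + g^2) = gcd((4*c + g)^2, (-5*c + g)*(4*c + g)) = 4*c + g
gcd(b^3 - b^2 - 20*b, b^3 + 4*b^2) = b^2 + 4*b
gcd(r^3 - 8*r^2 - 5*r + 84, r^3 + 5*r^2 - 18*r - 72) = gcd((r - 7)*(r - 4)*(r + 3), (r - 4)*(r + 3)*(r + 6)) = r^2 - r - 12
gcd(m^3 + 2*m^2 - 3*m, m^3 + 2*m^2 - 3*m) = m^3 + 2*m^2 - 3*m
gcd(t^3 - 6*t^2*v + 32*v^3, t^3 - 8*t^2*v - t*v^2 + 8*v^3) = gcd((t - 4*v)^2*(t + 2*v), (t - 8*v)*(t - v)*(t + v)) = 1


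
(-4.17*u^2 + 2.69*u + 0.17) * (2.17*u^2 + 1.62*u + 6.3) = -9.0489*u^4 - 0.918100000000001*u^3 - 21.5443*u^2 + 17.2224*u + 1.071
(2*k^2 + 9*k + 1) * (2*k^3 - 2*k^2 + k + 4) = 4*k^5 + 14*k^4 - 14*k^3 + 15*k^2 + 37*k + 4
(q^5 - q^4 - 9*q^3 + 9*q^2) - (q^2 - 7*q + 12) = q^5 - q^4 - 9*q^3 + 8*q^2 + 7*q - 12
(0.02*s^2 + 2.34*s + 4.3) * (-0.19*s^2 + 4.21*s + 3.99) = -0.0038*s^4 - 0.3604*s^3 + 9.1142*s^2 + 27.4396*s + 17.157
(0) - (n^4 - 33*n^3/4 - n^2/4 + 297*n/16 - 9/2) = -n^4 + 33*n^3/4 + n^2/4 - 297*n/16 + 9/2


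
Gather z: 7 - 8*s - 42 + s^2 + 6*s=s^2 - 2*s - 35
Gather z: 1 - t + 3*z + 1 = -t + 3*z + 2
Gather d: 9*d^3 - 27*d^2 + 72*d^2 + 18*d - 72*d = 9*d^3 + 45*d^2 - 54*d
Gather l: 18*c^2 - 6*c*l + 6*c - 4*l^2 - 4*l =18*c^2 + 6*c - 4*l^2 + l*(-6*c - 4)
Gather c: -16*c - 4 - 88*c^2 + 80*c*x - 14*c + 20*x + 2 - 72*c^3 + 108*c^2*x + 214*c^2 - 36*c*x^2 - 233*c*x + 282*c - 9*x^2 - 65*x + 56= -72*c^3 + c^2*(108*x + 126) + c*(-36*x^2 - 153*x + 252) - 9*x^2 - 45*x + 54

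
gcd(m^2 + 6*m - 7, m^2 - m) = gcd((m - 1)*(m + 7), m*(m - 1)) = m - 1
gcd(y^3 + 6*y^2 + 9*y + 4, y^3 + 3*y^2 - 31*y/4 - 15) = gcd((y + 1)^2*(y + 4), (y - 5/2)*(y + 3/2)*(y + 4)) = y + 4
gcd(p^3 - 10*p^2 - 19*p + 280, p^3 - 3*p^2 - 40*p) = p^2 - 3*p - 40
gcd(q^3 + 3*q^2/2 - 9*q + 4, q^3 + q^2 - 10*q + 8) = q^2 + 2*q - 8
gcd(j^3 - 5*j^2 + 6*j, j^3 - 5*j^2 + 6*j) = j^3 - 5*j^2 + 6*j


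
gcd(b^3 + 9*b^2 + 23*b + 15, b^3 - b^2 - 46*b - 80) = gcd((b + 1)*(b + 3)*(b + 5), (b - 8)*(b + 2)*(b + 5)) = b + 5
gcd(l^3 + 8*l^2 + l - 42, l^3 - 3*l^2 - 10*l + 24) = l^2 + l - 6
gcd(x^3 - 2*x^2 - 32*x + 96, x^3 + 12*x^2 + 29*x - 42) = x + 6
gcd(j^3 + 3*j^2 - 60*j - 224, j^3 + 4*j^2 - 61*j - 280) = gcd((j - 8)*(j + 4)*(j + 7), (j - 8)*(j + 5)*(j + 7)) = j^2 - j - 56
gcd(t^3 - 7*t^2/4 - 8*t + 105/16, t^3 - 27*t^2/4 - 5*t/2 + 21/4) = t - 3/4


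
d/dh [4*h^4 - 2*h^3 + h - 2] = 16*h^3 - 6*h^2 + 1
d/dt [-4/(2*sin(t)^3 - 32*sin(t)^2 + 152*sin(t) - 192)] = 2*(3*sin(t)^2 - 32*sin(t) + 76)*cos(t)/(sin(t)^3 - 16*sin(t)^2 + 76*sin(t) - 96)^2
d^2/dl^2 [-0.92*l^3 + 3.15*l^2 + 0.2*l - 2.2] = 6.3 - 5.52*l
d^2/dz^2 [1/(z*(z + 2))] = 2*(z^2 + z*(z + 2) + (z + 2)^2)/(z^3*(z + 2)^3)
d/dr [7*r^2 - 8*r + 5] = 14*r - 8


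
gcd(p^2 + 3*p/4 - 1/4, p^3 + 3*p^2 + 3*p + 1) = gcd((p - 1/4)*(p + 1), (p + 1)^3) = p + 1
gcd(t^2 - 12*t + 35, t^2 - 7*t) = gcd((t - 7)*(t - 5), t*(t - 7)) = t - 7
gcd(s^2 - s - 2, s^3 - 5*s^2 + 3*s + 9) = s + 1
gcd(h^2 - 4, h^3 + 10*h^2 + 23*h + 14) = h + 2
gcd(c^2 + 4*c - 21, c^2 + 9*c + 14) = c + 7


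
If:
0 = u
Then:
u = 0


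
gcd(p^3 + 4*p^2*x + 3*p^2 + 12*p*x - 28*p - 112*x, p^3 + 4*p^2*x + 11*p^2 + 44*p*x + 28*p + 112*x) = p^2 + 4*p*x + 7*p + 28*x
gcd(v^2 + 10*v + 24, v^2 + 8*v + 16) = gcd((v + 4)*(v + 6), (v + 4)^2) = v + 4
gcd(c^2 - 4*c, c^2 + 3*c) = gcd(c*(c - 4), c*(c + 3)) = c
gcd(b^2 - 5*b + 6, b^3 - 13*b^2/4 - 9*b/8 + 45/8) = b - 3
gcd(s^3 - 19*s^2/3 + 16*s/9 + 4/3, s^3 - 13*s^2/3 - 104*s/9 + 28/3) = s^2 - 20*s/3 + 4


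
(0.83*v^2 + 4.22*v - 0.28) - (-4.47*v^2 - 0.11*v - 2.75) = 5.3*v^2 + 4.33*v + 2.47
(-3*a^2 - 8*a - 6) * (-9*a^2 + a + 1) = 27*a^4 + 69*a^3 + 43*a^2 - 14*a - 6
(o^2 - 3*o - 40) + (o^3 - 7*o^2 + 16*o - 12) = o^3 - 6*o^2 + 13*o - 52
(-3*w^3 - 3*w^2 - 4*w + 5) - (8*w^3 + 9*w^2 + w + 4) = -11*w^3 - 12*w^2 - 5*w + 1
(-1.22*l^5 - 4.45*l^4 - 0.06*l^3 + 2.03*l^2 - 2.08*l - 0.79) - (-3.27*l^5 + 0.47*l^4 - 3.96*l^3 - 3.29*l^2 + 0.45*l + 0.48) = 2.05*l^5 - 4.92*l^4 + 3.9*l^3 + 5.32*l^2 - 2.53*l - 1.27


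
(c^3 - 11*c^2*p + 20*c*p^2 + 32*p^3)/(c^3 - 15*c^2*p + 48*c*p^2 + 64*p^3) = (-c + 4*p)/(-c + 8*p)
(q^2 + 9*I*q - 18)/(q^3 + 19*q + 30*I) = (q + 6*I)/(q^2 - 3*I*q + 10)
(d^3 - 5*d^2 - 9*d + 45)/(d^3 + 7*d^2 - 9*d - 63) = (d - 5)/(d + 7)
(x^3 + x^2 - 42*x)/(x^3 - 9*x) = (x^2 + x - 42)/(x^2 - 9)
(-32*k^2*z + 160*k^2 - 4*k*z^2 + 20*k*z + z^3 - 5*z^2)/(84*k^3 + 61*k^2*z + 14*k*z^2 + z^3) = (-8*k*z + 40*k + z^2 - 5*z)/(21*k^2 + 10*k*z + z^2)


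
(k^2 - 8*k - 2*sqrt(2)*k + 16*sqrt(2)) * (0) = 0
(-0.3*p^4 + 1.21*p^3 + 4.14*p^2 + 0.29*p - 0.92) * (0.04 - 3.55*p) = 1.065*p^5 - 4.3075*p^4 - 14.6486*p^3 - 0.8639*p^2 + 3.2776*p - 0.0368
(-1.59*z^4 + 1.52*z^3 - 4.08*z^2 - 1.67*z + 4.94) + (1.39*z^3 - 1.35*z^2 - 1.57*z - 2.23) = -1.59*z^4 + 2.91*z^3 - 5.43*z^2 - 3.24*z + 2.71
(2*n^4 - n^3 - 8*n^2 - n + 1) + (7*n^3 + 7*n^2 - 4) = 2*n^4 + 6*n^3 - n^2 - n - 3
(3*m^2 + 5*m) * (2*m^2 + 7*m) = 6*m^4 + 31*m^3 + 35*m^2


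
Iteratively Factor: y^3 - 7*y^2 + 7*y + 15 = (y - 5)*(y^2 - 2*y - 3) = (y - 5)*(y + 1)*(y - 3)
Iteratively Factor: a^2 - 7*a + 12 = (a - 4)*(a - 3)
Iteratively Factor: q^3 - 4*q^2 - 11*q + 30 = (q - 2)*(q^2 - 2*q - 15) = (q - 5)*(q - 2)*(q + 3)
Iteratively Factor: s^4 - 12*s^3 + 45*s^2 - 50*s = (s)*(s^3 - 12*s^2 + 45*s - 50) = s*(s - 2)*(s^2 - 10*s + 25) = s*(s - 5)*(s - 2)*(s - 5)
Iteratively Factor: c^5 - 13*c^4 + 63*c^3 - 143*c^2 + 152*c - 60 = (c - 2)*(c^4 - 11*c^3 + 41*c^2 - 61*c + 30) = (c - 5)*(c - 2)*(c^3 - 6*c^2 + 11*c - 6) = (c - 5)*(c - 2)^2*(c^2 - 4*c + 3) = (c - 5)*(c - 3)*(c - 2)^2*(c - 1)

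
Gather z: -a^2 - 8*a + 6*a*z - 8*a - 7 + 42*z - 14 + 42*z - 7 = -a^2 - 16*a + z*(6*a + 84) - 28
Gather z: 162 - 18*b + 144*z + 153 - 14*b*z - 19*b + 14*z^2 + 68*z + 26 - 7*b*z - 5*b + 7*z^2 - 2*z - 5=-42*b + 21*z^2 + z*(210 - 21*b) + 336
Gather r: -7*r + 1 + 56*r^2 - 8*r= 56*r^2 - 15*r + 1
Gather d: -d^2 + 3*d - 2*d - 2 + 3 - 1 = -d^2 + d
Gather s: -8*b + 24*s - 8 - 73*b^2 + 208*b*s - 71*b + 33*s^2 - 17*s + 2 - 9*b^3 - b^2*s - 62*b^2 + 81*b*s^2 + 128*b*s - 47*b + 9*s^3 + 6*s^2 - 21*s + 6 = -9*b^3 - 135*b^2 - 126*b + 9*s^3 + s^2*(81*b + 39) + s*(-b^2 + 336*b - 14)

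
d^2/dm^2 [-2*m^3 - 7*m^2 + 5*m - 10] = -12*m - 14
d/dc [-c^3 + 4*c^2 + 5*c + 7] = -3*c^2 + 8*c + 5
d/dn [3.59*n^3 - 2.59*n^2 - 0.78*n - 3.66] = 10.77*n^2 - 5.18*n - 0.78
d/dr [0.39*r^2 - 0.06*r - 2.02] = 0.78*r - 0.06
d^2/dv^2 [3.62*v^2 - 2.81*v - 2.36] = 7.24000000000000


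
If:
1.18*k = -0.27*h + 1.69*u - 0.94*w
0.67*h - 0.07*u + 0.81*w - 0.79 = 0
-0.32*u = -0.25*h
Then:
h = 1.28390045708481 - 1.31640426612494*w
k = 1.1427938125694 - 1.96833547098674*w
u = 1.00304723209751 - 1.02844083291011*w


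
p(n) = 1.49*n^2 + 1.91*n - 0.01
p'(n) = 2.98*n + 1.91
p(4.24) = 34.88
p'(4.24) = 14.55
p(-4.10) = 17.21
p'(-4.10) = -10.31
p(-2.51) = 4.58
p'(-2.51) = -5.57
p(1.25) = 4.71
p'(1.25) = 5.64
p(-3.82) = 14.44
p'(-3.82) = -9.47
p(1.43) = 5.77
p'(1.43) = 6.17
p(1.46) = 5.95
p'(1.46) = 6.26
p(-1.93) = 1.85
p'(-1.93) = -3.84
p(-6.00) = 42.17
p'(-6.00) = -15.97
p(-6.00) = 42.17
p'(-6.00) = -15.97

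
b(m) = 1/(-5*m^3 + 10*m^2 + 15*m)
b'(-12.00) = 0.00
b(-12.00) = 0.00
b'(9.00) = 0.00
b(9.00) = 0.00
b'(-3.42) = 0.00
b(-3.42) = 0.00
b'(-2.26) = 0.02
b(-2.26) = 0.01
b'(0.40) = -0.39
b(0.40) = 0.14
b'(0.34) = -0.55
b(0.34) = 0.17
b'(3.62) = 0.04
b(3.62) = -0.02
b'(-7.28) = 0.00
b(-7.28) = 0.00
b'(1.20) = -0.03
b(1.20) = 0.04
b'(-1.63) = 0.10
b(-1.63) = 0.04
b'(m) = (15*m^2 - 20*m - 15)/(-5*m^3 + 10*m^2 + 15*m)^2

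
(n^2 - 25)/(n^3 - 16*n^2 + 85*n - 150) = (n + 5)/(n^2 - 11*n + 30)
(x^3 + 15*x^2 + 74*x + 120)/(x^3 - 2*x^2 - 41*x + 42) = (x^2 + 9*x + 20)/(x^2 - 8*x + 7)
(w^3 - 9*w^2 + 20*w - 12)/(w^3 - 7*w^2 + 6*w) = (w - 2)/w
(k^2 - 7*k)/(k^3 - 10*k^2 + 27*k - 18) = k*(k - 7)/(k^3 - 10*k^2 + 27*k - 18)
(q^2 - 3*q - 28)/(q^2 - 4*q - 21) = (q + 4)/(q + 3)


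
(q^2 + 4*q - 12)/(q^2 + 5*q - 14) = (q + 6)/(q + 7)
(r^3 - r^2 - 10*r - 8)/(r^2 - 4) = (r^2 - 3*r - 4)/(r - 2)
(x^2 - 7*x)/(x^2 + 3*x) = (x - 7)/(x + 3)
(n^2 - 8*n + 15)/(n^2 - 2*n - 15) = (n - 3)/(n + 3)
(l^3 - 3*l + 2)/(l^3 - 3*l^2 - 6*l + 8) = (l - 1)/(l - 4)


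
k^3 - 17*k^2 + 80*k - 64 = (k - 8)^2*(k - 1)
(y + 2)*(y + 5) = y^2 + 7*y + 10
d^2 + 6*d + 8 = (d + 2)*(d + 4)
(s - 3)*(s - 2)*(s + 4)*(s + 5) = s^4 + 4*s^3 - 19*s^2 - 46*s + 120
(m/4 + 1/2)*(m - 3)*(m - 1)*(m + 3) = m^4/4 + m^3/4 - 11*m^2/4 - 9*m/4 + 9/2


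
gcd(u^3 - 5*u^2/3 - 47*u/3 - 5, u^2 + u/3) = u + 1/3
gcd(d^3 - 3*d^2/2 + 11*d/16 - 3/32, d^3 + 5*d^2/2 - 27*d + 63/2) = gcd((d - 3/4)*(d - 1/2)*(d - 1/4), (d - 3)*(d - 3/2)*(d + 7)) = 1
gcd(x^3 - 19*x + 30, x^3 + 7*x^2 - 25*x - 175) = x + 5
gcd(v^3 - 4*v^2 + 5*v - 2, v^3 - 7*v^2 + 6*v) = v - 1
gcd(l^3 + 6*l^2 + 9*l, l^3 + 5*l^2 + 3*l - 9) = l^2 + 6*l + 9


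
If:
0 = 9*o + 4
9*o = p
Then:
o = -4/9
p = -4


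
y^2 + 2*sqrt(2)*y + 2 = (y + sqrt(2))^2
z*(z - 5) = z^2 - 5*z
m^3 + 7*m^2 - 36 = (m - 2)*(m + 3)*(m + 6)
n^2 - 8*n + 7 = (n - 7)*(n - 1)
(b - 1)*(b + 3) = b^2 + 2*b - 3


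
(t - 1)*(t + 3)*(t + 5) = t^3 + 7*t^2 + 7*t - 15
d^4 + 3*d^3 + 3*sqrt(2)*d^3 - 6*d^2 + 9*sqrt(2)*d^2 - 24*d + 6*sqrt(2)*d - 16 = (d + 1)*(d + 2)*(d - sqrt(2))*(d + 4*sqrt(2))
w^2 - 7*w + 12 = (w - 4)*(w - 3)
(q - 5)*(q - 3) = q^2 - 8*q + 15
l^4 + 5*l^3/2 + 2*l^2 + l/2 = l*(l + 1/2)*(l + 1)^2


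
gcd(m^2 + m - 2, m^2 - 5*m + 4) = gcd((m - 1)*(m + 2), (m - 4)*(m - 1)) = m - 1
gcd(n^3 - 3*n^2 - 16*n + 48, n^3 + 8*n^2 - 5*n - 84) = n^2 + n - 12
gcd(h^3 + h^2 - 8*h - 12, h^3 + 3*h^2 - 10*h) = 1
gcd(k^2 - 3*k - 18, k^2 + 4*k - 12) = 1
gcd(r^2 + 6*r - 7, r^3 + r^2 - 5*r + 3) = r - 1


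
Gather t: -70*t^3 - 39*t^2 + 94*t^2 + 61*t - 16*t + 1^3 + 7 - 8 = -70*t^3 + 55*t^2 + 45*t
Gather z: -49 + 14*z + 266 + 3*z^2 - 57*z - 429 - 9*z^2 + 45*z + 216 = -6*z^2 + 2*z + 4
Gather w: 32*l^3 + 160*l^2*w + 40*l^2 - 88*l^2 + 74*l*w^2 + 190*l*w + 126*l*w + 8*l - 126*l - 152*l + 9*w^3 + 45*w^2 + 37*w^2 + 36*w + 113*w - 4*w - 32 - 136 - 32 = 32*l^3 - 48*l^2 - 270*l + 9*w^3 + w^2*(74*l + 82) + w*(160*l^2 + 316*l + 145) - 200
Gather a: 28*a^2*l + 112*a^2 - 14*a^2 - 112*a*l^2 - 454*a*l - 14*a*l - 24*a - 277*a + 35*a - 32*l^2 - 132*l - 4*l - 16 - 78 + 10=a^2*(28*l + 98) + a*(-112*l^2 - 468*l - 266) - 32*l^2 - 136*l - 84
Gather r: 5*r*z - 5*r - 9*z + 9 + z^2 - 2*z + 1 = r*(5*z - 5) + z^2 - 11*z + 10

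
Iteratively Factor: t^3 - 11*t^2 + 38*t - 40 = (t - 4)*(t^2 - 7*t + 10) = (t - 5)*(t - 4)*(t - 2)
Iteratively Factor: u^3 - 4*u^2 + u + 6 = (u + 1)*(u^2 - 5*u + 6) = (u - 2)*(u + 1)*(u - 3)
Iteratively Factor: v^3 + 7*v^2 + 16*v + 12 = (v + 3)*(v^2 + 4*v + 4) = (v + 2)*(v + 3)*(v + 2)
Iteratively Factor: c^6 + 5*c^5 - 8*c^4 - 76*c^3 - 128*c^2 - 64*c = (c + 2)*(c^5 + 3*c^4 - 14*c^3 - 48*c^2 - 32*c) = (c - 4)*(c + 2)*(c^4 + 7*c^3 + 14*c^2 + 8*c) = c*(c - 4)*(c + 2)*(c^3 + 7*c^2 + 14*c + 8) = c*(c - 4)*(c + 2)^2*(c^2 + 5*c + 4) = c*(c - 4)*(c + 2)^2*(c + 4)*(c + 1)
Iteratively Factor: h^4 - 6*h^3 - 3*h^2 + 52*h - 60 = (h - 2)*(h^3 - 4*h^2 - 11*h + 30) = (h - 2)^2*(h^2 - 2*h - 15) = (h - 5)*(h - 2)^2*(h + 3)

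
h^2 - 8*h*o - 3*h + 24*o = (h - 3)*(h - 8*o)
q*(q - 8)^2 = q^3 - 16*q^2 + 64*q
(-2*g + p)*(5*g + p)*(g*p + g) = -10*g^3*p - 10*g^3 + 3*g^2*p^2 + 3*g^2*p + g*p^3 + g*p^2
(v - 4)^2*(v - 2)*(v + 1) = v^4 - 9*v^3 + 22*v^2 - 32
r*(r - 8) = r^2 - 8*r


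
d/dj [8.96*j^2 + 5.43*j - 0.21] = 17.92*j + 5.43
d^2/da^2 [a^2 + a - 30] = 2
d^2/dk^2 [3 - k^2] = -2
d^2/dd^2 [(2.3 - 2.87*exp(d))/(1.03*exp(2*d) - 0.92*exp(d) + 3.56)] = (-3.044783*exp(4*d) + 7.040668*exp(3*d) + 56.603856*exp(2*d) - 41.187664*exp(d) - 28.840272)*exp(d)/(1.092727*exp(6*d) - 2.928084*exp(5*d) + 13.945788*exp(4*d) - 21.019424*exp(3*d) + 48.200976*exp(2*d) - 34.979136*exp(d) + 45.118016)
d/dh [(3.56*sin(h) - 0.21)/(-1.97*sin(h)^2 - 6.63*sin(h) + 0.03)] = (7.0132*sin(h)^2 - 0.827400000000001*sin(h) - 1.2855)*cos(h)/(3.8809*sin(h)^4 + 26.1222*sin(h)^3 + 43.8387*sin(h)^2 - 0.3978*sin(h) + 0.0009)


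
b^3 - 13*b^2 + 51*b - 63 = (b - 7)*(b - 3)^2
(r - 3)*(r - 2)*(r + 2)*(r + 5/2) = r^4 - r^3/2 - 23*r^2/2 + 2*r + 30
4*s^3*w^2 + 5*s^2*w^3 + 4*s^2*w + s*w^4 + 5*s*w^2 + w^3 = w*(s + w)*(4*s + w)*(s*w + 1)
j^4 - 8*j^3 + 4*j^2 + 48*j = j*(j - 6)*(j - 4)*(j + 2)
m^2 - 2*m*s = m*(m - 2*s)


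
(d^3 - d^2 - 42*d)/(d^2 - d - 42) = d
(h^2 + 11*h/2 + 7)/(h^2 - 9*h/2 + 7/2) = (2*h^2 + 11*h + 14)/(2*h^2 - 9*h + 7)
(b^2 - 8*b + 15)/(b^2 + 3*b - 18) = (b - 5)/(b + 6)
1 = 1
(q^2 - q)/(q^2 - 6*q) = (q - 1)/(q - 6)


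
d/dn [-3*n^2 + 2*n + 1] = 2 - 6*n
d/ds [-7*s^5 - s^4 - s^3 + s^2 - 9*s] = -35*s^4 - 4*s^3 - 3*s^2 + 2*s - 9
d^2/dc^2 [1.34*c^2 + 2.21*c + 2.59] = 2.68000000000000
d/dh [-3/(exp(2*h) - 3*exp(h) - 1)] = (6*exp(h) - 9)*exp(h)/(-exp(2*h) + 3*exp(h) + 1)^2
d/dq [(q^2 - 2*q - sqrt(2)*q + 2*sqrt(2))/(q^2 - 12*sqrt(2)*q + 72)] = (-11*sqrt(2)*q^2 + 2*q^2 - 4*sqrt(2)*q + 144*q - 72*sqrt(2) - 96)/(q^4 - 24*sqrt(2)*q^3 + 432*q^2 - 1728*sqrt(2)*q + 5184)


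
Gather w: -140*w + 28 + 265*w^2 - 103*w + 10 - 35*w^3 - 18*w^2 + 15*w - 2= -35*w^3 + 247*w^2 - 228*w + 36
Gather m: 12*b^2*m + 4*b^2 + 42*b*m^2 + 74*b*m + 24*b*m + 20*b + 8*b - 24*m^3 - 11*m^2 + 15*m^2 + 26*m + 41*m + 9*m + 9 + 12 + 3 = 4*b^2 + 28*b - 24*m^3 + m^2*(42*b + 4) + m*(12*b^2 + 98*b + 76) + 24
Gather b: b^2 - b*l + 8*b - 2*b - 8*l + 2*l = b^2 + b*(6 - l) - 6*l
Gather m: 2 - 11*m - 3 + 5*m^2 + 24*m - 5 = 5*m^2 + 13*m - 6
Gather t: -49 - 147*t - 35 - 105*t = -252*t - 84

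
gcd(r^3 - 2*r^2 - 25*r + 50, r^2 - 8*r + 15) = r - 5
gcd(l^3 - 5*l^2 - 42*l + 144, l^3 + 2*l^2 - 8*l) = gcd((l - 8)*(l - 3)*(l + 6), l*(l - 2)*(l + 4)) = 1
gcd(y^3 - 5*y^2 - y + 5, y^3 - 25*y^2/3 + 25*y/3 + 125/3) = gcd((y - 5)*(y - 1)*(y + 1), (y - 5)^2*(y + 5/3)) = y - 5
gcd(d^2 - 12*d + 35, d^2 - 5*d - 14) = d - 7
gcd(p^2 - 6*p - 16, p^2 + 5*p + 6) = p + 2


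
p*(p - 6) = p^2 - 6*p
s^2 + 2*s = s*(s + 2)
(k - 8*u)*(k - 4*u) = k^2 - 12*k*u + 32*u^2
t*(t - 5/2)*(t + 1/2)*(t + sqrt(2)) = t^4 - 2*t^3 + sqrt(2)*t^3 - 2*sqrt(2)*t^2 - 5*t^2/4 - 5*sqrt(2)*t/4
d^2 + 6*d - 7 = (d - 1)*(d + 7)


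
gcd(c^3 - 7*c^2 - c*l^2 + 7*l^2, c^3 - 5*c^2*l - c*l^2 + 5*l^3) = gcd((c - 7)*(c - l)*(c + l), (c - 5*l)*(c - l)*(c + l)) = c^2 - l^2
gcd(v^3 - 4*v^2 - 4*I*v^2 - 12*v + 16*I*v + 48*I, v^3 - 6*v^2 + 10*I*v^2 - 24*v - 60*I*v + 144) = v - 6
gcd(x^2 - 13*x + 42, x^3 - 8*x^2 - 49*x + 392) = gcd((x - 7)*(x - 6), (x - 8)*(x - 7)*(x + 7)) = x - 7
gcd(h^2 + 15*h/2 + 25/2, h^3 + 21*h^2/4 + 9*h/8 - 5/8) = h + 5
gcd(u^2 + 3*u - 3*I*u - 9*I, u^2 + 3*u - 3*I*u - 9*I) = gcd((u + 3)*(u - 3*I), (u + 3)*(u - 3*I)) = u^2 + u*(3 - 3*I) - 9*I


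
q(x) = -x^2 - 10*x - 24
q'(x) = -2*x - 10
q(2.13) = -49.84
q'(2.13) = -14.26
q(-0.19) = -22.14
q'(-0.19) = -9.62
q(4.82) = -95.43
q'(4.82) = -19.64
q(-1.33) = -12.47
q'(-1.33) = -7.34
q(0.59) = -30.25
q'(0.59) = -11.18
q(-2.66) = -4.48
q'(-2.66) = -4.68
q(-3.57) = -1.04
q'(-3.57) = -2.86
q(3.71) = -74.86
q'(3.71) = -17.42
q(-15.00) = -99.00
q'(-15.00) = 20.00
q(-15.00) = -99.00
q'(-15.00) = 20.00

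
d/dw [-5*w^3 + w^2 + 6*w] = -15*w^2 + 2*w + 6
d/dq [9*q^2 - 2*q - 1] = 18*q - 2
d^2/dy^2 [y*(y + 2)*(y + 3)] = 6*y + 10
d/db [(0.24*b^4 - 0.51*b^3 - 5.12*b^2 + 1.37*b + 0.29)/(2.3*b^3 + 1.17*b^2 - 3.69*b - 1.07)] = (0.552*b^6 + 0.5616*b^5 + 8.5225*b^4 - 3.5654*b^3 + 16.926*b^2 + 10.2782*b - 0.3958)/(5.29*b^6 + 5.382*b^5 - 15.6051*b^4 - 13.5566*b^3 + 11.1123*b^2 + 7.8966*b + 1.1449)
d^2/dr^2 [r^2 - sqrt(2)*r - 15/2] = 2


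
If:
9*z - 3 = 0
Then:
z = 1/3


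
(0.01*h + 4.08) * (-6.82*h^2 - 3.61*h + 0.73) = -0.0682*h^3 - 27.8617*h^2 - 14.7215*h + 2.9784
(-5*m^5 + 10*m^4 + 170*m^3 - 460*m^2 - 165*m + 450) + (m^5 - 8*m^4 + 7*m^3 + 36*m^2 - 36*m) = -4*m^5 + 2*m^4 + 177*m^3 - 424*m^2 - 201*m + 450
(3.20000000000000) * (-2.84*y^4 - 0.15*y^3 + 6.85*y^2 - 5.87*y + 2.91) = -9.088*y^4 - 0.48*y^3 + 21.92*y^2 - 18.784*y + 9.312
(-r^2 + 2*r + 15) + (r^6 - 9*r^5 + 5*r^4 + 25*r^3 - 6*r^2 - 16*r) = r^6 - 9*r^5 + 5*r^4 + 25*r^3 - 7*r^2 - 14*r + 15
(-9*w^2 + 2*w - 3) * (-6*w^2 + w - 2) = 54*w^4 - 21*w^3 + 38*w^2 - 7*w + 6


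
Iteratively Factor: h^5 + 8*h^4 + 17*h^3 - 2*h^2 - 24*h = (h)*(h^4 + 8*h^3 + 17*h^2 - 2*h - 24) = h*(h + 4)*(h^3 + 4*h^2 + h - 6) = h*(h + 3)*(h + 4)*(h^2 + h - 2) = h*(h - 1)*(h + 3)*(h + 4)*(h + 2)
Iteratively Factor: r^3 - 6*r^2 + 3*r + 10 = (r + 1)*(r^2 - 7*r + 10) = (r - 2)*(r + 1)*(r - 5)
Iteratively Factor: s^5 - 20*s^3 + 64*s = (s - 2)*(s^4 + 2*s^3 - 16*s^2 - 32*s) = (s - 4)*(s - 2)*(s^3 + 6*s^2 + 8*s) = (s - 4)*(s - 2)*(s + 4)*(s^2 + 2*s) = s*(s - 4)*(s - 2)*(s + 4)*(s + 2)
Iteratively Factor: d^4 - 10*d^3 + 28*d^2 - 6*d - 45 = (d + 1)*(d^3 - 11*d^2 + 39*d - 45) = (d - 3)*(d + 1)*(d^2 - 8*d + 15) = (d - 3)^2*(d + 1)*(d - 5)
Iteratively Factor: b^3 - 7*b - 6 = (b + 2)*(b^2 - 2*b - 3) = (b + 1)*(b + 2)*(b - 3)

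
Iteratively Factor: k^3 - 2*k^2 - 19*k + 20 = (k + 4)*(k^2 - 6*k + 5) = (k - 5)*(k + 4)*(k - 1)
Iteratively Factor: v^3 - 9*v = (v + 3)*(v^2 - 3*v) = (v - 3)*(v + 3)*(v)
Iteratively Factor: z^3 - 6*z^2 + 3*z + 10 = (z + 1)*(z^2 - 7*z + 10) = (z - 2)*(z + 1)*(z - 5)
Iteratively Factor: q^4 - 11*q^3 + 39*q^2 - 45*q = (q - 3)*(q^3 - 8*q^2 + 15*q) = (q - 3)^2*(q^2 - 5*q) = (q - 5)*(q - 3)^2*(q)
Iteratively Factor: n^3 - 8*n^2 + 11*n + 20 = (n + 1)*(n^2 - 9*n + 20) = (n - 4)*(n + 1)*(n - 5)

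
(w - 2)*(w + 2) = w^2 - 4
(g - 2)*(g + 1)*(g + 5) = g^3 + 4*g^2 - 7*g - 10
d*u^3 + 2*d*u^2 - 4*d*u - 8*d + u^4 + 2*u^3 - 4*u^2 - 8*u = (d + u)*(u - 2)*(u + 2)^2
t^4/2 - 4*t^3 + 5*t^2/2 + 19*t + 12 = (t/2 + 1/2)*(t - 6)*(t - 4)*(t + 1)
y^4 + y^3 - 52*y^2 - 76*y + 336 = (y - 7)*(y - 2)*(y + 4)*(y + 6)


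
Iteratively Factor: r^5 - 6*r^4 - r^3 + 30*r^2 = (r + 2)*(r^4 - 8*r^3 + 15*r^2) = r*(r + 2)*(r^3 - 8*r^2 + 15*r) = r*(r - 3)*(r + 2)*(r^2 - 5*r) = r^2*(r - 3)*(r + 2)*(r - 5)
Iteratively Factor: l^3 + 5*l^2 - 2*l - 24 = (l + 3)*(l^2 + 2*l - 8) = (l + 3)*(l + 4)*(l - 2)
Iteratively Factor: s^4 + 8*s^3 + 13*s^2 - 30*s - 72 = (s + 3)*(s^3 + 5*s^2 - 2*s - 24) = (s + 3)*(s + 4)*(s^2 + s - 6) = (s + 3)^2*(s + 4)*(s - 2)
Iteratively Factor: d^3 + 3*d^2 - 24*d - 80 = (d - 5)*(d^2 + 8*d + 16) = (d - 5)*(d + 4)*(d + 4)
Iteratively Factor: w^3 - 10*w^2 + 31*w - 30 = (w - 2)*(w^2 - 8*w + 15) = (w - 5)*(w - 2)*(w - 3)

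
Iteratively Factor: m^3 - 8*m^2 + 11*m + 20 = (m + 1)*(m^2 - 9*m + 20) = (m - 4)*(m + 1)*(m - 5)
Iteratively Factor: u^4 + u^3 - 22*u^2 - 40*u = (u - 5)*(u^3 + 6*u^2 + 8*u) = (u - 5)*(u + 2)*(u^2 + 4*u) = (u - 5)*(u + 2)*(u + 4)*(u)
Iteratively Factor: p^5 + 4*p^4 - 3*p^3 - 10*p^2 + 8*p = (p - 1)*(p^4 + 5*p^3 + 2*p^2 - 8*p) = (p - 1)*(p + 2)*(p^3 + 3*p^2 - 4*p) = p*(p - 1)*(p + 2)*(p^2 + 3*p - 4) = p*(p - 1)^2*(p + 2)*(p + 4)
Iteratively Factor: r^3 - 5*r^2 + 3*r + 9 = (r - 3)*(r^2 - 2*r - 3) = (r - 3)*(r + 1)*(r - 3)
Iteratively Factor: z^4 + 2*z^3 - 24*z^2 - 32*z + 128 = (z - 4)*(z^3 + 6*z^2 - 32) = (z - 4)*(z + 4)*(z^2 + 2*z - 8) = (z - 4)*(z - 2)*(z + 4)*(z + 4)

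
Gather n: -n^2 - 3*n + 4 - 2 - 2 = -n^2 - 3*n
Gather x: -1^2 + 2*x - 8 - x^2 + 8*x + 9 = -x^2 + 10*x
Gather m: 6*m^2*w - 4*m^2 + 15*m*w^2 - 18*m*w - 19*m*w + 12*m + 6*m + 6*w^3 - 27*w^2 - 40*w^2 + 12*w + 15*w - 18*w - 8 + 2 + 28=m^2*(6*w - 4) + m*(15*w^2 - 37*w + 18) + 6*w^3 - 67*w^2 + 9*w + 22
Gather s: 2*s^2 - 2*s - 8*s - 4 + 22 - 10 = 2*s^2 - 10*s + 8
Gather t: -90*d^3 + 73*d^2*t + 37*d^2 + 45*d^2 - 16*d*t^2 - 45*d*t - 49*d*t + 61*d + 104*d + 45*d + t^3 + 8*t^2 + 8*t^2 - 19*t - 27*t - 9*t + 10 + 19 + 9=-90*d^3 + 82*d^2 + 210*d + t^3 + t^2*(16 - 16*d) + t*(73*d^2 - 94*d - 55) + 38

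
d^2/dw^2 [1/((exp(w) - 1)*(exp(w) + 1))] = 4*(exp(2*w) + 1)*exp(2*w)/(exp(6*w) - 3*exp(4*w) + 3*exp(2*w) - 1)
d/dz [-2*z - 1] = -2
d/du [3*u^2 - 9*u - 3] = 6*u - 9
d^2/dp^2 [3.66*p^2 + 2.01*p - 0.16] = 7.32000000000000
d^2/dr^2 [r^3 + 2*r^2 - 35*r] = 6*r + 4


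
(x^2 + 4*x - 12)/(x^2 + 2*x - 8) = (x + 6)/(x + 4)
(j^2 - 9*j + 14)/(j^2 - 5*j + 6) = (j - 7)/(j - 3)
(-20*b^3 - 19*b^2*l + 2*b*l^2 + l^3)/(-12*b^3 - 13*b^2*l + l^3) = (5*b + l)/(3*b + l)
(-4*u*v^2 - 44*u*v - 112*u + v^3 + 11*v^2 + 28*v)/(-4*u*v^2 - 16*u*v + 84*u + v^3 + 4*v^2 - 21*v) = (v + 4)/(v - 3)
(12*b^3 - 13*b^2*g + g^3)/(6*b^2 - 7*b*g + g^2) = (12*b^2 - b*g - g^2)/(6*b - g)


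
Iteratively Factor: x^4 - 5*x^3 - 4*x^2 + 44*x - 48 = (x - 2)*(x^3 - 3*x^2 - 10*x + 24) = (x - 4)*(x - 2)*(x^2 + x - 6) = (x - 4)*(x - 2)^2*(x + 3)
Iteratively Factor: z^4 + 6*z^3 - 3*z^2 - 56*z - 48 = (z + 4)*(z^3 + 2*z^2 - 11*z - 12) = (z + 4)^2*(z^2 - 2*z - 3) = (z - 3)*(z + 4)^2*(z + 1)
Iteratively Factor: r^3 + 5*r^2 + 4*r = (r + 1)*(r^2 + 4*r) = r*(r + 1)*(r + 4)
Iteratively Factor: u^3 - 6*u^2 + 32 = (u - 4)*(u^2 - 2*u - 8) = (u - 4)*(u + 2)*(u - 4)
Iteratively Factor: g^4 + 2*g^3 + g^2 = (g)*(g^3 + 2*g^2 + g) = g*(g + 1)*(g^2 + g) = g*(g + 1)^2*(g)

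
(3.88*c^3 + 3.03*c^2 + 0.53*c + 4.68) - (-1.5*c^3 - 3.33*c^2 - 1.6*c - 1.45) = 5.38*c^3 + 6.36*c^2 + 2.13*c + 6.13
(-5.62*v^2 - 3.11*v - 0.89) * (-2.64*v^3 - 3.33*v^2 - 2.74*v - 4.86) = 14.8368*v^5 + 26.925*v^4 + 28.1047*v^3 + 38.7983*v^2 + 17.5532*v + 4.3254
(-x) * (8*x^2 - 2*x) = -8*x^3 + 2*x^2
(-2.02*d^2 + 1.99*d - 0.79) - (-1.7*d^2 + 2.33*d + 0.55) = -0.32*d^2 - 0.34*d - 1.34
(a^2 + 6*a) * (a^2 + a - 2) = a^4 + 7*a^3 + 4*a^2 - 12*a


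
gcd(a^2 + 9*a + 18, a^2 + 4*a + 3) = a + 3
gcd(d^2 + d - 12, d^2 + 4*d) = d + 4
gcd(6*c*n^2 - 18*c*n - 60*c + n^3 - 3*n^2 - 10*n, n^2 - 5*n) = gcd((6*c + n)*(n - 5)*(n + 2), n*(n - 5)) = n - 5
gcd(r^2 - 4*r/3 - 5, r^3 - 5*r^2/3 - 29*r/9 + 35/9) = r + 5/3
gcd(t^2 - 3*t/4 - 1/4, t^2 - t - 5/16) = t + 1/4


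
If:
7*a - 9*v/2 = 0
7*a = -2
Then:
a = -2/7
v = -4/9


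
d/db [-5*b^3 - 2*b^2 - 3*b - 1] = -15*b^2 - 4*b - 3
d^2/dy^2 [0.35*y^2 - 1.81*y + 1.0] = 0.700000000000000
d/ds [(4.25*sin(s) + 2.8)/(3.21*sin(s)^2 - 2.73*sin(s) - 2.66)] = (-17.976*sin(s) + 6.82125*cos(2*s) - 10.48225)*cos(s)/(-3.21*sin(s)^2 + 2.73*sin(s) + 2.66)^2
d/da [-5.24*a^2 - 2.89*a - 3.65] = -10.48*a - 2.89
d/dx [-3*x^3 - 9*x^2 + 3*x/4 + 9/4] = -9*x^2 - 18*x + 3/4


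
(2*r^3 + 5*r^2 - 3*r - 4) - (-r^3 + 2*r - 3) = 3*r^3 + 5*r^2 - 5*r - 1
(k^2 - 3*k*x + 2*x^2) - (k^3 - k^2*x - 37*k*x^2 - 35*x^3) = -k^3 + k^2*x + k^2 + 37*k*x^2 - 3*k*x + 35*x^3 + 2*x^2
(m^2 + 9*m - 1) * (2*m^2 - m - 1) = 2*m^4 + 17*m^3 - 12*m^2 - 8*m + 1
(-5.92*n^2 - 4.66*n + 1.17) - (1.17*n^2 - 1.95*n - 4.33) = -7.09*n^2 - 2.71*n + 5.5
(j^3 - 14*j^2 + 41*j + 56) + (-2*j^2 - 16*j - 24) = j^3 - 16*j^2 + 25*j + 32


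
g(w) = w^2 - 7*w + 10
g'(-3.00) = -13.00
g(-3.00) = 40.00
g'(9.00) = 11.00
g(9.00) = 28.00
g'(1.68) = -3.64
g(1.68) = 1.06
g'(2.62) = -1.76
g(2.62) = -1.48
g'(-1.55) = -10.10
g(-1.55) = 23.25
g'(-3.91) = -14.82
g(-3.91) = 52.66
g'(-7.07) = -21.14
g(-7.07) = 109.47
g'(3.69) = 0.38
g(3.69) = -2.21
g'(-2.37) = -11.74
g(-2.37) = 32.21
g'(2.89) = -1.22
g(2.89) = -1.88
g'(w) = 2*w - 7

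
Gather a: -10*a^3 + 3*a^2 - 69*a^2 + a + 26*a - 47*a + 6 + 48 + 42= -10*a^3 - 66*a^2 - 20*a + 96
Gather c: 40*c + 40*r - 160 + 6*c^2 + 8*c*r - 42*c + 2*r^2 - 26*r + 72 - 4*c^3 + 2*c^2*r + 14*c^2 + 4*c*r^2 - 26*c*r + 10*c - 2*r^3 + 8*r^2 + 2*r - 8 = -4*c^3 + c^2*(2*r + 20) + c*(4*r^2 - 18*r + 8) - 2*r^3 + 10*r^2 + 16*r - 96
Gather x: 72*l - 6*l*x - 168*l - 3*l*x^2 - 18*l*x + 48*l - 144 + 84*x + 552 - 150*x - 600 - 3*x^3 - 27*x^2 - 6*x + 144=-48*l - 3*x^3 + x^2*(-3*l - 27) + x*(-24*l - 72) - 48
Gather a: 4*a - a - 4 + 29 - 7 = 3*a + 18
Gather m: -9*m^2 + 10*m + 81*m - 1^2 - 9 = -9*m^2 + 91*m - 10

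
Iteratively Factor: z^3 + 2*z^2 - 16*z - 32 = (z - 4)*(z^2 + 6*z + 8) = (z - 4)*(z + 2)*(z + 4)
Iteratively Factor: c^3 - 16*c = (c + 4)*(c^2 - 4*c) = (c - 4)*(c + 4)*(c)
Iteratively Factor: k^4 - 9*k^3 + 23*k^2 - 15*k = (k - 3)*(k^3 - 6*k^2 + 5*k) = (k - 5)*(k - 3)*(k^2 - k) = k*(k - 5)*(k - 3)*(k - 1)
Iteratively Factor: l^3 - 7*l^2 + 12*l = (l - 4)*(l^2 - 3*l) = (l - 4)*(l - 3)*(l)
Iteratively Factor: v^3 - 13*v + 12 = (v - 3)*(v^2 + 3*v - 4) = (v - 3)*(v + 4)*(v - 1)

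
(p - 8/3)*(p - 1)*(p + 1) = p^3 - 8*p^2/3 - p + 8/3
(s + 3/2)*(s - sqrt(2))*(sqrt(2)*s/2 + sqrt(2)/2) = sqrt(2)*s^3/2 - s^2 + 5*sqrt(2)*s^2/4 - 5*s/2 + 3*sqrt(2)*s/4 - 3/2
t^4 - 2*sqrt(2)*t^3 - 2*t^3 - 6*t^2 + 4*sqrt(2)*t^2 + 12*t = t*(t - 2)*(t - 3*sqrt(2))*(t + sqrt(2))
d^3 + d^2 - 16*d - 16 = (d - 4)*(d + 1)*(d + 4)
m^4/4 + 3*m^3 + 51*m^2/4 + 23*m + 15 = (m/4 + 1/2)*(m + 2)*(m + 3)*(m + 5)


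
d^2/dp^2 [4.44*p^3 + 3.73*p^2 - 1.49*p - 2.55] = 26.64*p + 7.46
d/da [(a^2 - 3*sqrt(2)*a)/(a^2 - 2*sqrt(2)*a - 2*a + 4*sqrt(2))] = (-2*a^2 + sqrt(2)*a^2 + 8*sqrt(2)*a - 24)/(a^4 - 4*sqrt(2)*a^3 - 4*a^3 + 12*a^2 + 16*sqrt(2)*a^2 - 32*a - 16*sqrt(2)*a + 32)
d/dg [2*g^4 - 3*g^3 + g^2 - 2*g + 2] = 8*g^3 - 9*g^2 + 2*g - 2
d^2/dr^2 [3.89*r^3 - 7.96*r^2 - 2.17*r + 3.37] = 23.34*r - 15.92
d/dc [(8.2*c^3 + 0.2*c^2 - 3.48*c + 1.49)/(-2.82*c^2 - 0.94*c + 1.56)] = (-23.124*c^4 - 15.416*c^3 + 28.3744*c^2 + 9.0276*c - 4.0282)/(7.9524*c^4 + 5.3016*c^3 - 7.9148*c^2 - 2.9328*c + 2.4336)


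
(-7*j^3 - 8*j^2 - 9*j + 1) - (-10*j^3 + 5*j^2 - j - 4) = 3*j^3 - 13*j^2 - 8*j + 5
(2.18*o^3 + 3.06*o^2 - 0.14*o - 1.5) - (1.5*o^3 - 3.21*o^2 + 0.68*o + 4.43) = 0.68*o^3 + 6.27*o^2 - 0.82*o - 5.93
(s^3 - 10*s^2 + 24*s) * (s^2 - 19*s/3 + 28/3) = s^5 - 49*s^4/3 + 290*s^3/3 - 736*s^2/3 + 224*s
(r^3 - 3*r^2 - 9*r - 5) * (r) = r^4 - 3*r^3 - 9*r^2 - 5*r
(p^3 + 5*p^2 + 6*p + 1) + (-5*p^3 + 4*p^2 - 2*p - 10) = -4*p^3 + 9*p^2 + 4*p - 9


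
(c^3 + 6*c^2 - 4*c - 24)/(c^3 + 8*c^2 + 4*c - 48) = (c + 2)/(c + 4)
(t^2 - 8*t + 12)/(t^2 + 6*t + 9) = (t^2 - 8*t + 12)/(t^2 + 6*t + 9)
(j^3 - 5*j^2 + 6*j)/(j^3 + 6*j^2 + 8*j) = (j^2 - 5*j + 6)/(j^2 + 6*j + 8)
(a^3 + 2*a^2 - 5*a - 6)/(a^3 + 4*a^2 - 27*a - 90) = (a^2 - a - 2)/(a^2 + a - 30)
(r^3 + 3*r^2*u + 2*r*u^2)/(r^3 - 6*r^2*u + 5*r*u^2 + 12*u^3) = r*(r + 2*u)/(r^2 - 7*r*u + 12*u^2)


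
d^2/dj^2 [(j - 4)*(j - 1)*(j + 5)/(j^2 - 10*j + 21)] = 4*(29*j^3 - 285*j^2 + 1023*j - 1415)/(j^6 - 30*j^5 + 363*j^4 - 2260*j^3 + 7623*j^2 - 13230*j + 9261)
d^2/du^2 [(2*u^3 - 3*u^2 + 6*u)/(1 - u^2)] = 2*(-8*u^3 + 9*u^2 - 24*u + 3)/(u^6 - 3*u^4 + 3*u^2 - 1)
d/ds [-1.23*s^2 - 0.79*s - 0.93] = -2.46*s - 0.79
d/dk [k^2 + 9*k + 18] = 2*k + 9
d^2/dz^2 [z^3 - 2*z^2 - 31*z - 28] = 6*z - 4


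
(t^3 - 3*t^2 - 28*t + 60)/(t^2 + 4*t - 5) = (t^2 - 8*t + 12)/(t - 1)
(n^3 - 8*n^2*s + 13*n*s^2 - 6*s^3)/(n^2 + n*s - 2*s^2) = (n^2 - 7*n*s + 6*s^2)/(n + 2*s)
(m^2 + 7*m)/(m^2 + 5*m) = (m + 7)/(m + 5)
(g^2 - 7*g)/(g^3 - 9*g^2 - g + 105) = g/(g^2 - 2*g - 15)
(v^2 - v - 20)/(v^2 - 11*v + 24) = (v^2 - v - 20)/(v^2 - 11*v + 24)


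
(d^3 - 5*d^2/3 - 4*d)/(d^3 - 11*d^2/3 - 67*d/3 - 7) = d*(-3*d^2 + 5*d + 12)/(-3*d^3 + 11*d^2 + 67*d + 21)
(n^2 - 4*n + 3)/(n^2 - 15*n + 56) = (n^2 - 4*n + 3)/(n^2 - 15*n + 56)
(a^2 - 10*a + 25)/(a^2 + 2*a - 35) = (a - 5)/(a + 7)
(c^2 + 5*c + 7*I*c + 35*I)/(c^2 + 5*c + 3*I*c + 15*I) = (c + 7*I)/(c + 3*I)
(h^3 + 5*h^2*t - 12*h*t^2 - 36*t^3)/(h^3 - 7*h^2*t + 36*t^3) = (-h - 6*t)/(-h + 6*t)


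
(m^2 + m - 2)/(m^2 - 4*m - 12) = (m - 1)/(m - 6)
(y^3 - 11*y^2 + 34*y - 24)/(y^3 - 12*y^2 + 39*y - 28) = (y - 6)/(y - 7)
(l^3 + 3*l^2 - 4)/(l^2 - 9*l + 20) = (l^3 + 3*l^2 - 4)/(l^2 - 9*l + 20)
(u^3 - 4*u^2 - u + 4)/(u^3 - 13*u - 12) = (u - 1)/(u + 3)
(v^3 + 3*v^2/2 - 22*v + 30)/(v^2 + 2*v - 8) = (v^2 + 7*v/2 - 15)/(v + 4)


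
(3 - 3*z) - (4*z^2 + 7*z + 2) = -4*z^2 - 10*z + 1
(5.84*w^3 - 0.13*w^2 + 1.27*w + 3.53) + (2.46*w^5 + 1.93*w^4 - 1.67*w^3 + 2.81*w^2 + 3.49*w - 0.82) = 2.46*w^5 + 1.93*w^4 + 4.17*w^3 + 2.68*w^2 + 4.76*w + 2.71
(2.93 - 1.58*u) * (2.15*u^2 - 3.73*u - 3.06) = -3.397*u^3 + 12.1929*u^2 - 6.0941*u - 8.9658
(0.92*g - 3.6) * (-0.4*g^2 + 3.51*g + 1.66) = -0.368*g^3 + 4.6692*g^2 - 11.1088*g - 5.976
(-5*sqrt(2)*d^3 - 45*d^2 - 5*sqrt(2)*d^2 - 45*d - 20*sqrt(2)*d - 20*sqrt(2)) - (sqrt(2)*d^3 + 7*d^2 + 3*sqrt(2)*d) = -6*sqrt(2)*d^3 - 52*d^2 - 5*sqrt(2)*d^2 - 45*d - 23*sqrt(2)*d - 20*sqrt(2)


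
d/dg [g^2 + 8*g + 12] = 2*g + 8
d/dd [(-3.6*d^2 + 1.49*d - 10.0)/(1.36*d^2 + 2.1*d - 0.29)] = (-9.5864*d^2 + 29.288*d + 20.5679)/(1.8496*d^4 + 5.712*d^3 + 3.6212*d^2 - 1.218*d + 0.0841)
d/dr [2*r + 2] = 2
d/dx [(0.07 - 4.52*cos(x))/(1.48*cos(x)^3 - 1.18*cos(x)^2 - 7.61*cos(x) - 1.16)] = (-13.3792*cos(x)^3 + 5.6444*cos(x)^2 - 0.165199999999999*cos(x) - 5.7759)*sin(x)/(2.1904*cos(x)^6 - 3.4928*cos(x)^5 - 21.1332*cos(x)^4 + 14.526*cos(x)^3 + 60.6497*cos(x)^2 + 17.6552*cos(x) + 1.3456)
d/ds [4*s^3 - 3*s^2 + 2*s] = 12*s^2 - 6*s + 2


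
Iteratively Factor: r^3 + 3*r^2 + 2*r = (r)*(r^2 + 3*r + 2) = r*(r + 2)*(r + 1)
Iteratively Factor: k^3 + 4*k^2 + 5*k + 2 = (k + 1)*(k^2 + 3*k + 2) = (k + 1)*(k + 2)*(k + 1)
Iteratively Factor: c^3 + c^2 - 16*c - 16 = (c + 1)*(c^2 - 16) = (c + 1)*(c + 4)*(c - 4)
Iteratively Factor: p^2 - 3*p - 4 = (p + 1)*(p - 4)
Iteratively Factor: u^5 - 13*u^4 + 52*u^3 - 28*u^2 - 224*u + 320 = (u - 4)*(u^4 - 9*u^3 + 16*u^2 + 36*u - 80) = (u - 4)*(u - 2)*(u^3 - 7*u^2 + 2*u + 40) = (u - 5)*(u - 4)*(u - 2)*(u^2 - 2*u - 8) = (u - 5)*(u - 4)^2*(u - 2)*(u + 2)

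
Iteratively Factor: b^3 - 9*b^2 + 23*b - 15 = (b - 1)*(b^2 - 8*b + 15) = (b - 3)*(b - 1)*(b - 5)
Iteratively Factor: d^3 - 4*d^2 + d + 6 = (d + 1)*(d^2 - 5*d + 6) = (d - 2)*(d + 1)*(d - 3)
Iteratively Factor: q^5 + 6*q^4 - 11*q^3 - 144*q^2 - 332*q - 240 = (q + 2)*(q^4 + 4*q^3 - 19*q^2 - 106*q - 120) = (q + 2)^2*(q^3 + 2*q^2 - 23*q - 60) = (q - 5)*(q + 2)^2*(q^2 + 7*q + 12) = (q - 5)*(q + 2)^2*(q + 3)*(q + 4)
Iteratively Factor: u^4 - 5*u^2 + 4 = (u - 2)*(u^3 + 2*u^2 - u - 2) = (u - 2)*(u - 1)*(u^2 + 3*u + 2) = (u - 2)*(u - 1)*(u + 1)*(u + 2)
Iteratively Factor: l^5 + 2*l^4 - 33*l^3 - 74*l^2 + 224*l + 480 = (l - 5)*(l^4 + 7*l^3 + 2*l^2 - 64*l - 96) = (l - 5)*(l + 4)*(l^3 + 3*l^2 - 10*l - 24) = (l - 5)*(l + 4)^2*(l^2 - l - 6) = (l - 5)*(l + 2)*(l + 4)^2*(l - 3)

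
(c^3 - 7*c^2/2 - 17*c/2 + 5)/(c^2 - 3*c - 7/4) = 2*(-2*c^3 + 7*c^2 + 17*c - 10)/(-4*c^2 + 12*c + 7)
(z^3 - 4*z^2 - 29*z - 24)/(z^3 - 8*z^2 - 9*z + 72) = (z + 1)/(z - 3)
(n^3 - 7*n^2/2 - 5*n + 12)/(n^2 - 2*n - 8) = n - 3/2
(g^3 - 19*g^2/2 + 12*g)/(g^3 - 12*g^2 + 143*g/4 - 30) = 2*g/(2*g - 5)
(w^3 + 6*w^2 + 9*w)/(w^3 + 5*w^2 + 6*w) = (w + 3)/(w + 2)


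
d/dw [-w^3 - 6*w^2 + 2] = 3*w*(-w - 4)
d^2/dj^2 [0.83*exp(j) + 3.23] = 0.83*exp(j)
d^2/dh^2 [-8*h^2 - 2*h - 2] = -16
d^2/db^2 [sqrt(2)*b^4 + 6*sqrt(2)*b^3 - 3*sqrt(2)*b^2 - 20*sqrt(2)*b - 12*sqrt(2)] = sqrt(2)*(12*b^2 + 36*b - 6)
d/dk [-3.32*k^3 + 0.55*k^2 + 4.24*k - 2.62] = -9.96*k^2 + 1.1*k + 4.24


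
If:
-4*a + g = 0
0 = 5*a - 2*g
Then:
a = 0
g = 0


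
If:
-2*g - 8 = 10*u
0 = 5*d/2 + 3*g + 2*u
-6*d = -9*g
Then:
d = 48/127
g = 32/127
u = -108/127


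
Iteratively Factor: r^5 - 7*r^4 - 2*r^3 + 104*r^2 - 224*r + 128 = (r + 4)*(r^4 - 11*r^3 + 42*r^2 - 64*r + 32) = (r - 4)*(r + 4)*(r^3 - 7*r^2 + 14*r - 8) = (r - 4)*(r - 1)*(r + 4)*(r^2 - 6*r + 8) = (r - 4)*(r - 2)*(r - 1)*(r + 4)*(r - 4)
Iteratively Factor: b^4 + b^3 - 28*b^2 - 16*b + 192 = (b + 4)*(b^3 - 3*b^2 - 16*b + 48) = (b + 4)^2*(b^2 - 7*b + 12) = (b - 3)*(b + 4)^2*(b - 4)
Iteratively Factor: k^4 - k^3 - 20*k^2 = (k - 5)*(k^3 + 4*k^2) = k*(k - 5)*(k^2 + 4*k) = k^2*(k - 5)*(k + 4)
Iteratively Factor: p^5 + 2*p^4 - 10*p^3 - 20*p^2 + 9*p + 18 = (p - 3)*(p^4 + 5*p^3 + 5*p^2 - 5*p - 6) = (p - 3)*(p - 1)*(p^3 + 6*p^2 + 11*p + 6) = (p - 3)*(p - 1)*(p + 1)*(p^2 + 5*p + 6) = (p - 3)*(p - 1)*(p + 1)*(p + 2)*(p + 3)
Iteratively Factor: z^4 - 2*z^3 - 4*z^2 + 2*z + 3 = (z - 1)*(z^3 - z^2 - 5*z - 3) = (z - 1)*(z + 1)*(z^2 - 2*z - 3) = (z - 3)*(z - 1)*(z + 1)*(z + 1)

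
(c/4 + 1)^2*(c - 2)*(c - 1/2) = c^4/16 + 11*c^3/32 - 3*c^2/16 - 2*c + 1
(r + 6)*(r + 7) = r^2 + 13*r + 42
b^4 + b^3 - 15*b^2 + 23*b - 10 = (b - 2)*(b - 1)^2*(b + 5)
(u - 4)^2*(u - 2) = u^3 - 10*u^2 + 32*u - 32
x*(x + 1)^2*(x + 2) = x^4 + 4*x^3 + 5*x^2 + 2*x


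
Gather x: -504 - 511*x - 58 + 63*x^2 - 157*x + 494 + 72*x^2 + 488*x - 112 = 135*x^2 - 180*x - 180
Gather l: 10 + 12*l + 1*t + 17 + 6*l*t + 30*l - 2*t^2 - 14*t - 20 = l*(6*t + 42) - 2*t^2 - 13*t + 7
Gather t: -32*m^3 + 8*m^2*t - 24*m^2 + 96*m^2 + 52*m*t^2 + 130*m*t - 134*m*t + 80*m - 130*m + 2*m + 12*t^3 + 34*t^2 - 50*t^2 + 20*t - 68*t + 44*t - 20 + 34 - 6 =-32*m^3 + 72*m^2 - 48*m + 12*t^3 + t^2*(52*m - 16) + t*(8*m^2 - 4*m - 4) + 8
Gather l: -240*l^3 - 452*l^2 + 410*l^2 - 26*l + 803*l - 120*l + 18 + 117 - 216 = -240*l^3 - 42*l^2 + 657*l - 81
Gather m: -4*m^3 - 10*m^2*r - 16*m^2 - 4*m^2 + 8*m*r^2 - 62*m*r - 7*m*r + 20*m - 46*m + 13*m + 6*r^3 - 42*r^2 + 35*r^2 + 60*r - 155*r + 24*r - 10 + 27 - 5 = -4*m^3 + m^2*(-10*r - 20) + m*(8*r^2 - 69*r - 13) + 6*r^3 - 7*r^2 - 71*r + 12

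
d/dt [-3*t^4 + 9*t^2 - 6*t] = -12*t^3 + 18*t - 6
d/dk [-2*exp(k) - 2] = -2*exp(k)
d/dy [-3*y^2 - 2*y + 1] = -6*y - 2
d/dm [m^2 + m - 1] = 2*m + 1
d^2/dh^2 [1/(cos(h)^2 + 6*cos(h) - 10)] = (-8*sin(h)^4 + 156*sin(h)^2 - 75*cos(h) - 9*cos(3*h) + 36)/(2*(-sin(h)^2 + 6*cos(h) - 9)^3)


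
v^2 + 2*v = v*(v + 2)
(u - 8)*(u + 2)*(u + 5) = u^3 - u^2 - 46*u - 80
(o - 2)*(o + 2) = o^2 - 4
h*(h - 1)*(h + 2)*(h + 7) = h^4 + 8*h^3 + 5*h^2 - 14*h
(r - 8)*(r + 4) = r^2 - 4*r - 32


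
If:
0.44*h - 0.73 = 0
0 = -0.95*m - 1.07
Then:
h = 1.66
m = -1.13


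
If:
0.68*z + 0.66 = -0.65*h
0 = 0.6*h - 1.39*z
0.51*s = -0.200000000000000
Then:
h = -0.70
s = -0.39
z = -0.30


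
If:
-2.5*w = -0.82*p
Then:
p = 3.04878048780488*w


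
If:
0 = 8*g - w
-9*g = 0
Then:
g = 0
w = 0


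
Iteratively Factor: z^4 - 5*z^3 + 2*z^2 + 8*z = (z - 4)*(z^3 - z^2 - 2*z) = (z - 4)*(z - 2)*(z^2 + z) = (z - 4)*(z - 2)*(z + 1)*(z)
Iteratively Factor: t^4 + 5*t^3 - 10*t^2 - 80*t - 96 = (t + 2)*(t^3 + 3*t^2 - 16*t - 48) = (t + 2)*(t + 4)*(t^2 - t - 12) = (t - 4)*(t + 2)*(t + 4)*(t + 3)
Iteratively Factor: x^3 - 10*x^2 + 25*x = (x - 5)*(x^2 - 5*x) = (x - 5)^2*(x)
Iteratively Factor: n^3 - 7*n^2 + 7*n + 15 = (n - 3)*(n^2 - 4*n - 5) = (n - 3)*(n + 1)*(n - 5)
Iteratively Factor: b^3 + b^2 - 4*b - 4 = (b + 1)*(b^2 - 4) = (b - 2)*(b + 1)*(b + 2)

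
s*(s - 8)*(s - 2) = s^3 - 10*s^2 + 16*s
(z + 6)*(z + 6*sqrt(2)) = z^2 + 6*z + 6*sqrt(2)*z + 36*sqrt(2)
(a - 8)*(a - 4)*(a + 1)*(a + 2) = a^4 - 9*a^3 - 2*a^2 + 72*a + 64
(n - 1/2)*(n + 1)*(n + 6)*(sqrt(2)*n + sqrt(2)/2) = sqrt(2)*n^4 + 7*sqrt(2)*n^3 + 23*sqrt(2)*n^2/4 - 7*sqrt(2)*n/4 - 3*sqrt(2)/2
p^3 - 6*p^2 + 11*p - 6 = (p - 3)*(p - 2)*(p - 1)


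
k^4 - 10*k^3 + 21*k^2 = k^2*(k - 7)*(k - 3)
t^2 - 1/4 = (t - 1/2)*(t + 1/2)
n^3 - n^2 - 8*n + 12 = (n - 2)^2*(n + 3)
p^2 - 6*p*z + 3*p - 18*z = (p + 3)*(p - 6*z)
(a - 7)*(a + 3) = a^2 - 4*a - 21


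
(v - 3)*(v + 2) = v^2 - v - 6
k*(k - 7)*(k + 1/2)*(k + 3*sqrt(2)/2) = k^4 - 13*k^3/2 + 3*sqrt(2)*k^3/2 - 39*sqrt(2)*k^2/4 - 7*k^2/2 - 21*sqrt(2)*k/4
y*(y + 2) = y^2 + 2*y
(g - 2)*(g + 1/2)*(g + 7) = g^3 + 11*g^2/2 - 23*g/2 - 7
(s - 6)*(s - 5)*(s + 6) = s^3 - 5*s^2 - 36*s + 180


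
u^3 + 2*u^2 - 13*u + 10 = (u - 2)*(u - 1)*(u + 5)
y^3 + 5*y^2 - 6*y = y*(y - 1)*(y + 6)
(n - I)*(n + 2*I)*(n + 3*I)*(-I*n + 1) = -I*n^4 + 5*n^3 + 5*I*n^2 + 5*n + 6*I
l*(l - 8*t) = l^2 - 8*l*t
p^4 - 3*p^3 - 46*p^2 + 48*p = p*(p - 8)*(p - 1)*(p + 6)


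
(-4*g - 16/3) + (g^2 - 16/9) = g^2 - 4*g - 64/9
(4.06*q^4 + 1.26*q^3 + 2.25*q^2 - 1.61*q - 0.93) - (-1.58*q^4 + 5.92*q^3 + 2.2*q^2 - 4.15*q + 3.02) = 5.64*q^4 - 4.66*q^3 + 0.0499999999999998*q^2 + 2.54*q - 3.95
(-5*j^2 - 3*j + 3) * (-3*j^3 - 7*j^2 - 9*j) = 15*j^5 + 44*j^4 + 57*j^3 + 6*j^2 - 27*j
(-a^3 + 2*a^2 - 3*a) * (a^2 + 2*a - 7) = -a^5 + 8*a^3 - 20*a^2 + 21*a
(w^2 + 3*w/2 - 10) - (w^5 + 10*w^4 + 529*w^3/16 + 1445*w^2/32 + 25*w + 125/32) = -w^5 - 10*w^4 - 529*w^3/16 - 1413*w^2/32 - 47*w/2 - 445/32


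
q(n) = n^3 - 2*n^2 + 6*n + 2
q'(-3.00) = 45.00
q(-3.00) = -61.00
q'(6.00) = 90.00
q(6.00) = 182.00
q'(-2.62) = 37.07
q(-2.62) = -45.43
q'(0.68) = 4.67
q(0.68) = 5.47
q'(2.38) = 13.47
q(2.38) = 18.43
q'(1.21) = 5.55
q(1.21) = 8.10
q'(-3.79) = 64.25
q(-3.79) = -103.91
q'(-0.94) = 12.41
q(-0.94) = -6.24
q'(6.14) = 94.54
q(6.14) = 194.92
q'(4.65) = 52.27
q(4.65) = 87.20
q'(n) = 3*n^2 - 4*n + 6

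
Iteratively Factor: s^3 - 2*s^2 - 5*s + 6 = (s - 3)*(s^2 + s - 2) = (s - 3)*(s - 1)*(s + 2)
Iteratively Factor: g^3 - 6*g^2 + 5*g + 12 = (g - 3)*(g^2 - 3*g - 4) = (g - 3)*(g + 1)*(g - 4)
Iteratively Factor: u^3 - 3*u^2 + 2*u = (u - 1)*(u^2 - 2*u) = (u - 2)*(u - 1)*(u)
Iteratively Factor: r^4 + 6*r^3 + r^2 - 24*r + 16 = (r + 4)*(r^3 + 2*r^2 - 7*r + 4) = (r + 4)^2*(r^2 - 2*r + 1) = (r - 1)*(r + 4)^2*(r - 1)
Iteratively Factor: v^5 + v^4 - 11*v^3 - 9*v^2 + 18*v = (v + 3)*(v^4 - 2*v^3 - 5*v^2 + 6*v) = (v - 1)*(v + 3)*(v^3 - v^2 - 6*v) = v*(v - 1)*(v + 3)*(v^2 - v - 6) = v*(v - 1)*(v + 2)*(v + 3)*(v - 3)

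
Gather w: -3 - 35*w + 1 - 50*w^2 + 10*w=-50*w^2 - 25*w - 2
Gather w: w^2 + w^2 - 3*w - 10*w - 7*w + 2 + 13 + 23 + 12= 2*w^2 - 20*w + 50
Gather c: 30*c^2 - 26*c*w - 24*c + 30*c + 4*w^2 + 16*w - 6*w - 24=30*c^2 + c*(6 - 26*w) + 4*w^2 + 10*w - 24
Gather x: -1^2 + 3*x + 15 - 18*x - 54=-15*x - 40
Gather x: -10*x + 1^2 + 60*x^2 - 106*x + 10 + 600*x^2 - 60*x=660*x^2 - 176*x + 11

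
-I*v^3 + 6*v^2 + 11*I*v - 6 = (v + 2*I)*(v + 3*I)*(-I*v + 1)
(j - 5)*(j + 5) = j^2 - 25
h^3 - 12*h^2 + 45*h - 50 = (h - 5)^2*(h - 2)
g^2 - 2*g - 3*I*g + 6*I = (g - 2)*(g - 3*I)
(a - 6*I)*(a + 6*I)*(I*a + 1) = I*a^3 + a^2 + 36*I*a + 36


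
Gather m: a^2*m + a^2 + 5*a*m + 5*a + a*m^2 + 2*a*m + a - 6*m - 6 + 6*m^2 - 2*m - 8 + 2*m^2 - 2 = a^2 + 6*a + m^2*(a + 8) + m*(a^2 + 7*a - 8) - 16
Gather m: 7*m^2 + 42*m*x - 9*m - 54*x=7*m^2 + m*(42*x - 9) - 54*x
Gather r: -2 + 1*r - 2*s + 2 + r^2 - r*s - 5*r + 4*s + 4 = r^2 + r*(-s - 4) + 2*s + 4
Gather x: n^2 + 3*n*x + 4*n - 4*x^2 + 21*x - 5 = n^2 + 4*n - 4*x^2 + x*(3*n + 21) - 5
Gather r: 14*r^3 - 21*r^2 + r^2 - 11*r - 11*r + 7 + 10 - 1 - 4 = 14*r^3 - 20*r^2 - 22*r + 12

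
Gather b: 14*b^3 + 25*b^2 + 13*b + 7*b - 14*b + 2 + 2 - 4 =14*b^3 + 25*b^2 + 6*b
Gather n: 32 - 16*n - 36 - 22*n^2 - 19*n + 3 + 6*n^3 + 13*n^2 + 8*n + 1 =6*n^3 - 9*n^2 - 27*n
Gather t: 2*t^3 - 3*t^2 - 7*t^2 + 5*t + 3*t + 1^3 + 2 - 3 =2*t^3 - 10*t^2 + 8*t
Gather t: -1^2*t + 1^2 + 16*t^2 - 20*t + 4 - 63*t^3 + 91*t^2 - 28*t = -63*t^3 + 107*t^2 - 49*t + 5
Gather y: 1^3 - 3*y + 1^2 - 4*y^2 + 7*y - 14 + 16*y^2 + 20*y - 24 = 12*y^2 + 24*y - 36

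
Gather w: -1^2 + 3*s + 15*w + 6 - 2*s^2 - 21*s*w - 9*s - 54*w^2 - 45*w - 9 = -2*s^2 - 6*s - 54*w^2 + w*(-21*s - 30) - 4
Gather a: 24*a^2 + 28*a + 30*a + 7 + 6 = 24*a^2 + 58*a + 13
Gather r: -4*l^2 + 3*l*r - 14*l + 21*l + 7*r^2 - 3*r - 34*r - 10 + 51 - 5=-4*l^2 + 7*l + 7*r^2 + r*(3*l - 37) + 36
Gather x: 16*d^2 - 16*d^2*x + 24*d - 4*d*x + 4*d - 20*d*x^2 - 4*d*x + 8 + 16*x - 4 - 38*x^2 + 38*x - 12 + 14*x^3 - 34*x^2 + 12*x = 16*d^2 + 28*d + 14*x^3 + x^2*(-20*d - 72) + x*(-16*d^2 - 8*d + 66) - 8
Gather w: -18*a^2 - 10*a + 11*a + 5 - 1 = -18*a^2 + a + 4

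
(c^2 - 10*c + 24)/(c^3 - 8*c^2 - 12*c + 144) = (c - 4)/(c^2 - 2*c - 24)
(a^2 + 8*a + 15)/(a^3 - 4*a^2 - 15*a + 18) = (a + 5)/(a^2 - 7*a + 6)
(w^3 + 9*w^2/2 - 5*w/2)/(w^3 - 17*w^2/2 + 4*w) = (w + 5)/(w - 8)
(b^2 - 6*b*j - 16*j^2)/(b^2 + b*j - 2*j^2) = (b - 8*j)/(b - j)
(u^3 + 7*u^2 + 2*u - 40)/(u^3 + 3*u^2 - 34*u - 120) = (u - 2)/(u - 6)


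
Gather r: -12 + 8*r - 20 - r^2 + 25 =-r^2 + 8*r - 7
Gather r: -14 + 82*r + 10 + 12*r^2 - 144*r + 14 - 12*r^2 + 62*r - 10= 0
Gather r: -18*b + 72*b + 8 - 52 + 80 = 54*b + 36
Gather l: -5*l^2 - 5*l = -5*l^2 - 5*l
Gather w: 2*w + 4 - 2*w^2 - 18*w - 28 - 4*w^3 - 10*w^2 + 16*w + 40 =-4*w^3 - 12*w^2 + 16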